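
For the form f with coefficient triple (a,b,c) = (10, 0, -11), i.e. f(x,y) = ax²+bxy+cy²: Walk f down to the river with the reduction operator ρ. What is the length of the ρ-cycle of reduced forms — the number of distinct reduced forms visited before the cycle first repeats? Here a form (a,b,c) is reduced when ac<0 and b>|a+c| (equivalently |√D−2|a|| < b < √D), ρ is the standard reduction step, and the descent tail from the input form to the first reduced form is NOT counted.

D = 440, ⌊√D⌋ = 20
descent: ρ → (-11,0,10)
descent: ρ → (10,20,-1)  [lands on river]
river: ρ → (-1,20,10)
ρ-cycle length = 2 (tail of 2 descent steps not counted)

2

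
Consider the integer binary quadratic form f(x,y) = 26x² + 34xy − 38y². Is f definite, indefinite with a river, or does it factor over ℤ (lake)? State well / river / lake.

D = b²−4ac = 34² − 4·26·(-38) = 5108
D > 0 non-square ⇒ indefinite ⇒ periodic river

river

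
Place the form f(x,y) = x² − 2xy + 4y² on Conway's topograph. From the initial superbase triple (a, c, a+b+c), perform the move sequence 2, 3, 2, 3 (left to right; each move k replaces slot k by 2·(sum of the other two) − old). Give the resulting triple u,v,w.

start (1,4,3) = (f(1,0),f(0,1),f(1,1))
replace slot 2: 2·(1+3) − 4 = 4 → (1,4,3)
replace slot 3: 2·(1+4) − 3 = 7 → (1,4,7)
replace slot 2: 2·(1+7) − 4 = 12 → (1,12,7)
replace slot 3: 2·(1+12) − 7 = 19 → (1,12,19)

1,12,19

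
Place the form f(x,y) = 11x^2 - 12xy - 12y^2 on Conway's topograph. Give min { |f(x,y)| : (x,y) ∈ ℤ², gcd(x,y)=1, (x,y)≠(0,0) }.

descent: ρ → (-12,12,11)  [lands on river]
river: ρ → (11,10,-13)
river: ρ → (-13,16,8)
river: ρ → (8,16,-13)
river: ρ → (-13,10,11)
river: ρ → (11,12,-12)
closes: descent 1, river 6
min |a| on river = 8

8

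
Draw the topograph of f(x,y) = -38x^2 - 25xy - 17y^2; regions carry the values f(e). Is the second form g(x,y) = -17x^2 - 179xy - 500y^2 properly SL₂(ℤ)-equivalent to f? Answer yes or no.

D₁ = -1959, D₂ = -1959
f is negative-definite; reduce −f:
−f: flip: (38,25,17)→(17,-25,38)
−f: translate: b→9 (≡-25 mod 34), so (17,-25,38)→(17,9,30)
−f: reduced (well bottom): (17,9,30) with a≤c, −a<b≤a
flip sign back: reduced form of f is (-17,-9,-30)
g is negative-definite; reduce −g:
−g: translate: b→9 (≡179 mod 34), so (17,179,500)→(17,9,30)
−g: reduced (well bottom): (17,9,30) with a≤c, −a<b≤a
flip sign back: reduced form of g is (-17,-9,-30)
reduced forms (-17, -9, -30) vs (-17, -9, -30) ⇒ equivalent

yes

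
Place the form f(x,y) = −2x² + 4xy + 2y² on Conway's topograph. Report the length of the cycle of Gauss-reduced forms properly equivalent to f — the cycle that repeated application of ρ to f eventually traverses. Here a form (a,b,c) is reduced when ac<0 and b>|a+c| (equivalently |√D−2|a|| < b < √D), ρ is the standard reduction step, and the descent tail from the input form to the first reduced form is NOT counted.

D = 32, ⌊√D⌋ = 5
river: ρ → (2,4,-2)
river: ρ → (-2,4,2)
ρ-cycle length = 2 (tail of 0 descent steps not counted)

2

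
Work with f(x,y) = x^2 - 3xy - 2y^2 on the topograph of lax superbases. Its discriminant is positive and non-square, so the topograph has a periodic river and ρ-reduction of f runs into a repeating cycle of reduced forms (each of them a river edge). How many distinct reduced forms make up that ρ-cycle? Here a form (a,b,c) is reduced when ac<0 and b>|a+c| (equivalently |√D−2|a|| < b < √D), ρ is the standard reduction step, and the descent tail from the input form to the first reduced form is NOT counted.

D = 17, ⌊√D⌋ = 4
descent: ρ → (-2,3,1)  [lands on river]
river: ρ → (1,3,-2)
river: ρ → (-2,1,2)
river: ρ → (2,3,-1)
river: ρ → (-1,3,2)
river: ρ → (2,1,-2)
ρ-cycle length = 6 (tail of 1 descent step not counted)

6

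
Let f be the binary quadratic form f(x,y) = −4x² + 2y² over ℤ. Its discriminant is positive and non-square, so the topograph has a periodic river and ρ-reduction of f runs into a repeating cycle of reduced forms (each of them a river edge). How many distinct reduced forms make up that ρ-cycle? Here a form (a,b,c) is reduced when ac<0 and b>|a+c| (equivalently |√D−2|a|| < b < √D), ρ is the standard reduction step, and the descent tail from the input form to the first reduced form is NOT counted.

D = 32, ⌊√D⌋ = 5
descent: ρ → (2,4,-2)  [lands on river]
river: ρ → (-2,4,2)
ρ-cycle length = 2 (tail of 1 descent step not counted)

2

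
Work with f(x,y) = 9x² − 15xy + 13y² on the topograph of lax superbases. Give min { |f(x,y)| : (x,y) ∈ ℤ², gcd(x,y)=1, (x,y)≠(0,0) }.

translate: b→3 (≡-15 mod 18), so (9,-15,13)→(9,3,7)
flip: (9,3,7)→(7,-3,9)
reduced (well bottom): (7,-3,9) with a≤c, −a<b≤a
well minimum = a = 7

7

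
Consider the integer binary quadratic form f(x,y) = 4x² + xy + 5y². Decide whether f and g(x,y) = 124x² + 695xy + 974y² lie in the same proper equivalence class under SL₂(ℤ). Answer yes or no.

D₁ = -79, D₂ = -79
f: reduced (well bottom): (4,1,5) with a≤c, −a<b≤a
g: translate: b→-49 (≡695 mod 248), so (124,695,974)→(124,-49,5)
g: flip: (124,-49,5)→(5,49,124)
g: translate: b→-1 (≡49 mod 10), so (5,49,124)→(5,-1,4)
g: flip: (5,-1,4)→(4,1,5)
g: reduced (well bottom): (4,1,5) with a≤c, −a<b≤a
reduced forms (4, 1, 5) vs (4, 1, 5) ⇒ equivalent

yes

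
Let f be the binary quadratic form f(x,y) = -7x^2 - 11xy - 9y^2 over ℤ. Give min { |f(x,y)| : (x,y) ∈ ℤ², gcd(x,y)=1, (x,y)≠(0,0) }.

translate: b→-3 (≡11 mod 14), so (7,11,9)→(7,-3,5)
flip: (7,-3,5)→(5,3,7)
reduced (well bottom): (5,3,7) with a≤c, −a<b≤a
well minimum |f| = |-5| = 5 (negative-definite)

5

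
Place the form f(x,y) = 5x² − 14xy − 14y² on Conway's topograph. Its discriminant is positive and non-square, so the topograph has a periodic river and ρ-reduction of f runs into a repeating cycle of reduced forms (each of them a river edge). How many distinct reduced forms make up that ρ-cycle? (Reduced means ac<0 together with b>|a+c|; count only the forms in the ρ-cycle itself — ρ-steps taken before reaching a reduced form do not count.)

D = 476, ⌊√D⌋ = 21
descent: ρ → (-14,14,5)  [lands on river]
river: ρ → (5,16,-11)
river: ρ → (-11,6,10)
river: ρ → (10,14,-7)
river: ρ → (-7,14,10)
river: ρ → (10,6,-11)
river: ρ → (-11,16,5)
river: ρ → (5,14,-14)
ρ-cycle length = 8 (tail of 1 descent step not counted)

8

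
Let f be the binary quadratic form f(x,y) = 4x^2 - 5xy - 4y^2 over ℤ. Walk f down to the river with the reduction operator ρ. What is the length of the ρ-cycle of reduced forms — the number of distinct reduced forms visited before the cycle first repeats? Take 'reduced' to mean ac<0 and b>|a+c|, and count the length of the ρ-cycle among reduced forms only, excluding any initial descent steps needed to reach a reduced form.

D = 89, ⌊√D⌋ = 9
descent: ρ → (-4,5,4)  [lands on river]
river: ρ → (4,3,-5)
river: ρ → (-5,7,2)
river: ρ → (2,9,-1)
river: ρ → (-1,9,2)
river: ρ → (2,7,-5)
river: ρ → (-5,3,4)
river: ρ → (4,5,-4)
river: ρ → (-4,3,5)
river: ρ → (5,7,-2)
river: ρ → (-2,9,1)
river: ρ → (1,9,-2)
river: ρ → (-2,7,5)
river: ρ → (5,3,-4)
ρ-cycle length = 14 (tail of 1 descent step not counted)

14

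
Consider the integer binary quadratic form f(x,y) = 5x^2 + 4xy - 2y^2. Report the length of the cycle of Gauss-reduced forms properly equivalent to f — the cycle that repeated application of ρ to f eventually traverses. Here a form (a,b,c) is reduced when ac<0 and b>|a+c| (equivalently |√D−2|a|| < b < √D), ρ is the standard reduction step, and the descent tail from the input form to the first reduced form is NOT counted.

D = 56, ⌊√D⌋ = 7
river: ρ → (-2,4,5)
river: ρ → (5,6,-1)
river: ρ → (-1,6,5)
river: ρ → (5,4,-2)
ρ-cycle length = 4 (tail of 0 descent steps not counted)

4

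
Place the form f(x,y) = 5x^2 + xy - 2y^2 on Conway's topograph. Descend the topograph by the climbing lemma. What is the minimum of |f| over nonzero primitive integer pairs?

descent: ρ → (-2,3,4)  [lands on river]
river: ρ → (4,5,-1)
river: ρ → (-1,5,4)
river: ρ → (4,3,-2)
river: ρ → (-2,5,2)
river: ρ → (2,3,-4)
river: ρ → (-4,5,1)
river: ρ → (1,5,-4)
river: ρ → (-4,3,2)
river: ρ → (2,5,-2)
closes: descent 1, river 10
min |a| on river = 1

1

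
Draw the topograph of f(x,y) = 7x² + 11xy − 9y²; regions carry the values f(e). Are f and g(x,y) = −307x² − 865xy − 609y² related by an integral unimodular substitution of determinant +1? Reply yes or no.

D₁ = 373, D₂ = 373
river cycle of f (length 14): (-9, 7, 9), (9, 11, -7), (-7, 17, 3), (3, 19, -1), (-1, 19, 3), (3, 17, -7), (-7, 11, 9), (9, 7, -9), (-9, 11, 7), (7, 17, -3), … (4 more)
river cycle of g (length 14): (-9, 7, 9), (9, 11, -7), (-7, 17, 3), (3, 19, -1), (-1, 19, 3), (3, 17, -7), (-7, 11, 9), (9, 7, -9), (-9, 11, 7), (7, 17, -3), … (4 more)
cycles coincide ⇒ equivalent

yes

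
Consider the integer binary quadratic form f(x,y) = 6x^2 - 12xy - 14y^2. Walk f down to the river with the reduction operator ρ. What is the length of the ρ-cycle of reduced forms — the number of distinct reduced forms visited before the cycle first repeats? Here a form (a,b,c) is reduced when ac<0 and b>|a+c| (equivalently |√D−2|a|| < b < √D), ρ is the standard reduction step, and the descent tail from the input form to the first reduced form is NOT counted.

D = 480, ⌊√D⌋ = 21
descent: ρ → (-14,12,6)  [lands on river]
river: ρ → (6,12,-14)
river: ρ → (-14,16,4)
river: ρ → (4,16,-14)
ρ-cycle length = 4 (tail of 1 descent step not counted)

4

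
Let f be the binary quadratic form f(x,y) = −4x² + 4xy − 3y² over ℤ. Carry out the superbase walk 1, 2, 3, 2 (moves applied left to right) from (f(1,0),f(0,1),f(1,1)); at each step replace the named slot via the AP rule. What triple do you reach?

start (-4,-3,-3) = (f(1,0),f(0,1),f(1,1))
replace slot 1: 2·((-3)+(-3)) − (-4) = -8 → (-8,-3,-3)
replace slot 2: 2·((-8)+(-3)) − (-3) = -19 → (-8,-19,-3)
replace slot 3: 2·((-8)+(-19)) − (-3) = -51 → (-8,-19,-51)
replace slot 2: 2·((-8)+(-51)) − (-19) = -99 → (-8,-99,-51)

-8,-99,-51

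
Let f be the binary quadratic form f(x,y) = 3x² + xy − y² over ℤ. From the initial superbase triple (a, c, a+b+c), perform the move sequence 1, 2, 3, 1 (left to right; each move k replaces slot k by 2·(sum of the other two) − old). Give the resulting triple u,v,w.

start (3,-1,3) = (f(1,0),f(0,1),f(1,1))
replace slot 1: 2·((-1)+3) − 3 = 1 → (1,-1,3)
replace slot 2: 2·(1+3) − (-1) = 9 → (1,9,3)
replace slot 3: 2·(1+9) − 3 = 17 → (1,9,17)
replace slot 1: 2·(9+17) − 1 = 51 → (51,9,17)

51,9,17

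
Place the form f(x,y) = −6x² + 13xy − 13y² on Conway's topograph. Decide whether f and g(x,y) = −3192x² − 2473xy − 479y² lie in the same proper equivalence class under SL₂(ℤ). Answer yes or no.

D₁ = -143, D₂ = -143
f is negative-definite; reduce −f:
−f: translate: b→-1 (≡-13 mod 12), so (6,-13,13)→(6,-1,6)
−f: flip: (6,-1,6)→(6,1,6)
−f: reduced (well bottom): (6,1,6) with a≤c, −a<b≤a
flip sign back: reduced form of f is (-6,-1,-6)
g is negative-definite; reduce −g:
−g: flip: (3192,2473,479)→(479,-2473,3192)
−g: translate: b→401 (≡-2473 mod 958), so (479,-2473,3192)→(479,401,84)
−g: flip: (479,401,84)→(84,-401,479)
−g: translate: b→-65 (≡-401 mod 168), so (84,-401,479)→(84,-65,13)
−g: flip: (84,-65,13)→(13,65,84)
−g: translate: b→13 (≡65 mod 26), so (13,65,84)→(13,13,6)
−g: flip: (13,13,6)→(6,-13,13)
−g: translate: b→-1 (≡-13 mod 12), so (6,-13,13)→(6,-1,6)
−g: flip: (6,-1,6)→(6,1,6)
−g: reduced (well bottom): (6,1,6) with a≤c, −a<b≤a
flip sign back: reduced form of g is (-6,-1,-6)
reduced forms (-6, -1, -6) vs (-6, -1, -6) ⇒ equivalent

yes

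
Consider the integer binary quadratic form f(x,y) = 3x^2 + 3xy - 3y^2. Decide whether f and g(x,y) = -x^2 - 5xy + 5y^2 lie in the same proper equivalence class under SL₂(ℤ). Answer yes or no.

D₁ = 45, D₂ = 45
river cycle of f (length 2): (-3, 3, 3), (3, 3, -3)
river cycle of g (length 2): (5, 5, -1), (-1, 5, 5)
cycles differ ⇒ inequivalent

no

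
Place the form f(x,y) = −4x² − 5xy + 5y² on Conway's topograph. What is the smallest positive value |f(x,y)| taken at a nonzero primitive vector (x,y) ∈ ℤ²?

descent: ρ → (5,5,-4)  [lands on river]
river: ρ → (-4,3,6)
river: ρ → (6,9,-1)
river: ρ → (-1,9,6)
river: ρ → (6,3,-4)
river: ρ → (-4,5,5)
closes: descent 1, river 6
min |a| on river = 1

1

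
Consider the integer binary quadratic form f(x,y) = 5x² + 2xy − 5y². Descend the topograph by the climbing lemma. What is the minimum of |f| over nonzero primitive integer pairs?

river: ρ → (-5,8,2)
river: ρ → (2,8,-5)
river: ρ → (-5,2,5)
river: ρ → (5,8,-2)
river: ρ → (-2,8,5)
river: ρ → (5,2,-5)
closes: descent 0, river 6
min |a| on river = 2

2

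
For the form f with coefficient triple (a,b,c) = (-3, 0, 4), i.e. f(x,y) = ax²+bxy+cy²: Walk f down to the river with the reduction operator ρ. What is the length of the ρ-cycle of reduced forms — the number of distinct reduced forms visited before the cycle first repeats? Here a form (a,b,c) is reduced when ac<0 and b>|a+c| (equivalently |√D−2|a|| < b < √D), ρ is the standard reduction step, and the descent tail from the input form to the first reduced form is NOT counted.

D = 48, ⌊√D⌋ = 6
descent: ρ → (4,0,-3)
descent: ρ → (-3,6,1)  [lands on river]
river: ρ → (1,6,-3)
ρ-cycle length = 2 (tail of 2 descent steps not counted)

2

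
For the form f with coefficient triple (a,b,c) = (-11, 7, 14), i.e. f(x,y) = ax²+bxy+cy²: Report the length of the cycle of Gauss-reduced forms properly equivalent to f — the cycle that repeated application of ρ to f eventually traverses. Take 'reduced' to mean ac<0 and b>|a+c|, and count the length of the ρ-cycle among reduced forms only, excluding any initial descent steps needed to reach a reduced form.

D = 665, ⌊√D⌋ = 25
river: ρ → (14,21,-4)
river: ρ → (-4,19,19)
river: ρ → (19,19,-4)
river: ρ → (-4,21,14)
river: ρ → (14,7,-11)
river: ρ → (-11,15,10)
river: ρ → (10,25,-1)
river: ρ → (-1,25,10)
river: ρ → (10,15,-11)
river: ρ → (-11,7,14)
ρ-cycle length = 10 (tail of 0 descent steps not counted)

10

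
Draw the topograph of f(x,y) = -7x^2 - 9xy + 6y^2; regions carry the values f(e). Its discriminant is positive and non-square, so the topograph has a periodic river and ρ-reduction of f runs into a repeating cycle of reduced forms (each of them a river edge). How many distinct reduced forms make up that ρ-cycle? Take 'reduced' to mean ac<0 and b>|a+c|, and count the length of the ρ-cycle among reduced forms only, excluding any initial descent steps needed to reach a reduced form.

D = 249, ⌊√D⌋ = 15
descent: ρ → (6,9,-7)  [lands on river]
river: ρ → (-7,5,8)
river: ρ → (8,11,-4)
river: ρ → (-4,13,5)
river: ρ → (5,7,-10)
river: ρ → (-10,13,2)
river: ρ → (2,15,-3)
river: ρ → (-3,15,2)
river: ρ → (2,13,-10)
river: ρ → (-10,7,5)
river: ρ → (5,13,-4)
river: ρ → (-4,11,8)
river: ρ → (8,5,-7)
river: ρ → (-7,9,6)
river: ρ → (6,15,-1)
river: ρ → (-1,15,6)
ρ-cycle length = 16 (tail of 1 descent step not counted)

16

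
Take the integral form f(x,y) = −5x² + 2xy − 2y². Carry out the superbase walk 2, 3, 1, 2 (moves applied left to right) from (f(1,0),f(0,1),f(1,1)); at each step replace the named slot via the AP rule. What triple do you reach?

start (-5,-2,-5) = (f(1,0),f(0,1),f(1,1))
replace slot 2: 2·((-5)+(-5)) − (-2) = -18 → (-5,-18,-5)
replace slot 3: 2·((-5)+(-18)) − (-5) = -41 → (-5,-18,-41)
replace slot 1: 2·((-18)+(-41)) − (-5) = -113 → (-113,-18,-41)
replace slot 2: 2·((-113)+(-41)) − (-18) = -290 → (-113,-290,-41)

-113,-290,-41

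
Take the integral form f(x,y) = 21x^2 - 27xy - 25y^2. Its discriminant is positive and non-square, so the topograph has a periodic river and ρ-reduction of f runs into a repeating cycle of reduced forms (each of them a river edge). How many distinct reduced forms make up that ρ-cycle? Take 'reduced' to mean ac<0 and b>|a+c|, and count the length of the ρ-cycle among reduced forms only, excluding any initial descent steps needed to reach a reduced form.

D = 2829, ⌊√D⌋ = 53
descent: ρ → (-25,27,21)  [lands on river]
river: ρ → (21,15,-31)
river: ρ → (-31,47,5)
river: ρ → (5,53,-1)
river: ρ → (-1,53,5)
river: ρ → (5,47,-31)
river: ρ → (-31,15,21)
river: ρ → (21,27,-25)
river: ρ → (-25,23,23)
river: ρ → (23,23,-25)
ρ-cycle length = 10 (tail of 1 descent step not counted)

10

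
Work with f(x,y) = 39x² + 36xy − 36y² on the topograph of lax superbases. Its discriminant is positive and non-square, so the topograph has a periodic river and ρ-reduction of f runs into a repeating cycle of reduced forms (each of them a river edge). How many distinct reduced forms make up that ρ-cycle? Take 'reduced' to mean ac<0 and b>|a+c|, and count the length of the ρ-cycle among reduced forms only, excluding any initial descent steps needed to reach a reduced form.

D = 6912, ⌊√D⌋ = 83
river: ρ → (-36,36,39)
river: ρ → (39,42,-33)
river: ρ → (-33,24,48)
river: ρ → (48,72,-9)
river: ρ → (-9,72,48)
river: ρ → (48,24,-33)
river: ρ → (-33,42,39)
river: ρ → (39,36,-36)
ρ-cycle length = 8 (tail of 0 descent steps not counted)

8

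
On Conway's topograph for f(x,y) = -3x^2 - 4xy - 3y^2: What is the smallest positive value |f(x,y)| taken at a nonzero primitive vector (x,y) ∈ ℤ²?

translate: b→-2 (≡4 mod 6), so (3,4,3)→(3,-2,2)
flip: (3,-2,2)→(2,2,3)
reduced (well bottom): (2,2,3) with a≤c, −a<b≤a
well minimum |f| = |-2| = 2 (negative-definite)

2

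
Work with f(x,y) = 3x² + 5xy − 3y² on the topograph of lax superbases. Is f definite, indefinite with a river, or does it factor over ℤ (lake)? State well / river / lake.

D = b²−4ac = 5² − 4·3·(-3) = 61
D > 0 non-square ⇒ indefinite ⇒ periodic river

river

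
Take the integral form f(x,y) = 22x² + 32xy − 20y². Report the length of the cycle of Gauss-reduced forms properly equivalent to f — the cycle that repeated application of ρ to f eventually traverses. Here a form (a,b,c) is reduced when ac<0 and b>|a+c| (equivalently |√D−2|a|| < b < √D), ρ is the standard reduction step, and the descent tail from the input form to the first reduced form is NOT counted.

D = 2784, ⌊√D⌋ = 52
river: ρ → (-20,48,6)
river: ρ → (6,48,-20)
river: ρ → (-20,32,22)
river: ρ → (22,12,-30)
river: ρ → (-30,48,4)
river: ρ → (4,48,-30)
river: ρ → (-30,12,22)
river: ρ → (22,32,-20)
ρ-cycle length = 8 (tail of 0 descent steps not counted)

8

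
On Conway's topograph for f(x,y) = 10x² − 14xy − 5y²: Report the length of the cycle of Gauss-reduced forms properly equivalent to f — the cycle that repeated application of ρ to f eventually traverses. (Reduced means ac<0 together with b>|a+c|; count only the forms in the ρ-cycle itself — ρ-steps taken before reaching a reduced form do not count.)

D = 396, ⌊√D⌋ = 19
descent: ρ → (-5,14,10)  [lands on river]
river: ρ → (10,6,-9)
river: ρ → (-9,12,7)
river: ρ → (7,16,-5)
ρ-cycle length = 4 (tail of 1 descent step not counted)

4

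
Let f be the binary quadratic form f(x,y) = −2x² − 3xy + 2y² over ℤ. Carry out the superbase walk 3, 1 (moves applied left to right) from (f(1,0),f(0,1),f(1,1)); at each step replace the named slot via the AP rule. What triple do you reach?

start (-2,2,-3) = (f(1,0),f(0,1),f(1,1))
replace slot 3: 2·((-2)+2) − (-3) = 3 → (-2,2,3)
replace slot 1: 2·(2+3) − (-2) = 12 → (12,2,3)

12,2,3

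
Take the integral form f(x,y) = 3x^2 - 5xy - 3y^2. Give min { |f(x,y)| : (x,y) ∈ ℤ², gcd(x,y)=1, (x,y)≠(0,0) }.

descent: ρ → (-3,5,3)  [lands on river]
river: ρ → (3,7,-1)
river: ρ → (-1,7,3)
river: ρ → (3,5,-3)
river: ρ → (-3,7,1)
river: ρ → (1,7,-3)
closes: descent 1, river 6
min |a| on river = 1

1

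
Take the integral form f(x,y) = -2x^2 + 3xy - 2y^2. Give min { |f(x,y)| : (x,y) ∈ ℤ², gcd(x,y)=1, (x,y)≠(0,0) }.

translate: b→1 (≡-3 mod 4), so (2,-3,2)→(2,1,1)
flip: (2,1,1)→(1,-1,2)
translate: b→1 (≡-1 mod 2), so (1,-1,2)→(1,1,2)
reduced (well bottom): (1,1,2) with a≤c, −a<b≤a
well minimum |f| = |-1| = 1 (negative-definite)

1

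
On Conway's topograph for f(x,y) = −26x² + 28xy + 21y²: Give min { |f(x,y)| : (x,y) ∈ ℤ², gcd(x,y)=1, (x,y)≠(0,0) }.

river: ρ → (21,14,-33)
river: ρ → (-33,52,2)
river: ρ → (2,52,-33)
river: ρ → (-33,14,21)
river: ρ → (21,28,-26)
river: ρ → (-26,24,23)
river: ρ → (23,22,-27)
river: ρ → (-27,32,18)
river: ρ → (18,40,-19)
river: ρ → (-19,36,22)
river: ρ → (22,52,-3)
river: ρ → (-3,50,39)
river: ρ → (39,28,-14)
river: ρ → (-14,28,39)
river: ρ → (39,50,-3)
river: ρ → (-3,52,22)
river: ρ → (22,36,-19)
river: ρ → (-19,40,18)
river: ρ → (18,32,-27)
river: ρ → (-27,22,23)
river: ρ → (23,24,-26)
river: ρ → (-26,28,21)
closes: descent 0, river 22
min |a| on river = 2

2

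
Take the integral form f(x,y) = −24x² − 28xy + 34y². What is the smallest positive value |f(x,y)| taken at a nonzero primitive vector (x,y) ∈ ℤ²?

descent: ρ → (34,28,-24)  [lands on river]
river: ρ → (-24,20,38)
river: ρ → (38,56,-6)
river: ρ → (-6,52,56)
river: ρ → (56,60,-2)
river: ρ → (-2,60,56)
river: ρ → (56,52,-6)
river: ρ → (-6,56,38)
river: ρ → (38,20,-24)
river: ρ → (-24,28,34)
river: ρ → (34,40,-18)
river: ρ → (-18,32,42)
river: ρ → (42,52,-8)
river: ρ → (-8,60,14)
river: ρ → (14,52,-24)
river: ρ → (-24,44,22)
river: ρ → (22,44,-24)
river: ρ → (-24,52,14)
river: ρ → (14,60,-8)
river: ρ → (-8,52,42)
river: ρ → (42,32,-18)
river: ρ → (-18,40,34)
closes: descent 1, river 22
min |a| on river = 2

2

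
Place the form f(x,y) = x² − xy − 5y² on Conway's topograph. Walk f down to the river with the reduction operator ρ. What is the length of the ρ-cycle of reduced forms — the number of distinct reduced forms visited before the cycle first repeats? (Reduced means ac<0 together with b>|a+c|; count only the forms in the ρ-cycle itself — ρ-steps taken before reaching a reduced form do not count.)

D = 21, ⌊√D⌋ = 4
descent: ρ → (-5,1,1)
descent: ρ → (1,3,-3)  [lands on river]
river: ρ → (-3,3,1)
ρ-cycle length = 2 (tail of 2 descent steps not counted)

2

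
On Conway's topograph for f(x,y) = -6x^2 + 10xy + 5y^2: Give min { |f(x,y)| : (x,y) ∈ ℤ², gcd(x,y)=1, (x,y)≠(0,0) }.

river: ρ → (5,10,-6)
river: ρ → (-6,14,1)
river: ρ → (1,14,-6)
river: ρ → (-6,10,5)
closes: descent 0, river 4
min |a| on river = 1

1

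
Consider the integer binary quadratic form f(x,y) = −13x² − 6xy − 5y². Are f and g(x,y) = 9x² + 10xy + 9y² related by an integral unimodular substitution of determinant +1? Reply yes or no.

D₁ = -224, D₂ = -224
f is negative-definite; reduce −f:
−f: flip: (13,6,5)→(5,-6,13)
−f: translate: b→4 (≡-6 mod 10), so (5,-6,13)→(5,4,12)
−f: reduced (well bottom): (5,4,12) with a≤c, −a<b≤a
flip sign back: reduced form of f is (-5,-4,-12)
g: translate: b→-8 (≡10 mod 18), so (9,10,9)→(9,-8,8)
g: flip: (9,-8,8)→(8,8,9)
g: reduced (well bottom): (8,8,9) with a≤c, −a<b≤a
reduced forms (-5, -4, -12) vs (8, 8, 9) ⇒ inequivalent

no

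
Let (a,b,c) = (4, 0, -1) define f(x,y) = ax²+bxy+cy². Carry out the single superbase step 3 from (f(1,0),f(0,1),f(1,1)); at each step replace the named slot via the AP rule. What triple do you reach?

start (4,-1,3) = (f(1,0),f(0,1),f(1,1))
replace slot 3: 2·(4+(-1)) − 3 = 3 → (4,-1,3)

4,-1,3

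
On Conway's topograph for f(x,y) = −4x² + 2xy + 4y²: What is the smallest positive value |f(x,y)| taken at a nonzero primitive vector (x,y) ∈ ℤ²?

river: ρ → (4,6,-2)
river: ρ → (-2,6,4)
river: ρ → (4,2,-4)
river: ρ → (-4,6,2)
river: ρ → (2,6,-4)
river: ρ → (-4,2,4)
closes: descent 0, river 6
min |a| on river = 2

2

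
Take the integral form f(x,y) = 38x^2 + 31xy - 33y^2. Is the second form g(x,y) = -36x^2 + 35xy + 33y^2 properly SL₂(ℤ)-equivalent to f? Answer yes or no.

D₁ = 5977, D₂ = 5977
river cycle of f (length 82): (-33, 35, 36), (36, 37, -32), (-32, 27, 41), (41, 55, -18), (-18, 53, 44), (44, 35, -27), (-27, 73, 6), (6, 71, -39), (-39, 7, 38), (38, 69, -8), … (72 more)
river cycle of g (length 82): (33, 31, -38), (-38, 45, 26), (26, 59, -24), (-24, 37, 48), (48, 59, -13), (-13, 71, 18), (18, 73, -9), (-9, 71, 26), (26, 33, -47), (-47, 61, 12), … (72 more)
cycles differ ⇒ inequivalent

no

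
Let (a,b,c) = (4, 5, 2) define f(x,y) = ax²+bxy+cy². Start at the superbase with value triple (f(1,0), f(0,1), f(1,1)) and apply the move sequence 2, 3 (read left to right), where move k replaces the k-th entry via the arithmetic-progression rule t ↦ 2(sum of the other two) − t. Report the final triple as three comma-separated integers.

start (4,2,11) = (f(1,0),f(0,1),f(1,1))
replace slot 2: 2·(4+11) − 2 = 28 → (4,28,11)
replace slot 3: 2·(4+28) − 11 = 53 → (4,28,53)

4,28,53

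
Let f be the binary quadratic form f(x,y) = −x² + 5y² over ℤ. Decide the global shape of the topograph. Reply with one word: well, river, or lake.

D = b²−4ac = 0² − 4·(-1)·5 = 20
D > 0 non-square ⇒ indefinite ⇒ periodic river

river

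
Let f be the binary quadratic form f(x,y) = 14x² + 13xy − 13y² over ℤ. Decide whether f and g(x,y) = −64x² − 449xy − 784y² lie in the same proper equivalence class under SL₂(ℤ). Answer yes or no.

D₁ = 897, D₂ = 897
river cycle of f (length 10): (-13, 13, 14), (14, 15, -12), (-12, 9, 17), (17, 25, -4), (-4, 23, 23), (23, 23, -4), (-4, 25, 17), (17, 9, -12), (-12, 15, 14), (14, 13, -13)
river cycle of g (length 10): (-12, 9, 17), (17, 25, -4), (-4, 23, 23), (23, 23, -4), (-4, 25, 17), (17, 9, -12), (-12, 15, 14), (14, 13, -13), (-13, 13, 14), (14, 15, -12)
cycles coincide ⇒ equivalent

yes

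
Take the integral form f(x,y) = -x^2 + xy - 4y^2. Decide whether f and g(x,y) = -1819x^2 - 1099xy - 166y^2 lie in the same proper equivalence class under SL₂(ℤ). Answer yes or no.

D₁ = -15, D₂ = -15
f is negative-definite; reduce −f:
−f: translate: b→1 (≡-1 mod 2), so (1,-1,4)→(1,1,4)
−f: reduced (well bottom): (1,1,4) with a≤c, −a<b≤a
flip sign back: reduced form of f is (-1,-1,-4)
g is negative-definite; reduce −g:
−g: flip: (1819,1099,166)→(166,-1099,1819)
−g: translate: b→-103 (≡-1099 mod 332), so (166,-1099,1819)→(166,-103,16)
−g: flip: (166,-103,16)→(16,103,166)
−g: translate: b→7 (≡103 mod 32), so (16,103,166)→(16,7,1)
−g: flip: (16,7,1)→(1,-7,16)
−g: translate: b→1 (≡-7 mod 2), so (1,-7,16)→(1,1,4)
−g: reduced (well bottom): (1,1,4) with a≤c, −a<b≤a
flip sign back: reduced form of g is (-1,-1,-4)
reduced forms (-1, -1, -4) vs (-1, -1, -4) ⇒ equivalent

yes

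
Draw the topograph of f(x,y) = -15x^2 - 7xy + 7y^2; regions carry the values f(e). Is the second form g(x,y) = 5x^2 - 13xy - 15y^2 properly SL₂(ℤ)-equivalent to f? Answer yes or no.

D₁ = 469, D₂ = 469
river cycle of f (length 2): (7, 21, -1), (-1, 21, 7)
river cycle of g (length 4): (-15, 13, 5), (5, 17, -9), (-9, 19, 3), (3, 17, -15)
cycles differ ⇒ inequivalent

no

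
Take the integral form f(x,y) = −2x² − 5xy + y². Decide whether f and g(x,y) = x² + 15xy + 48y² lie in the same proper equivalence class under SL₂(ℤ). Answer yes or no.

D₁ = 33, D₂ = 33
river cycle of f (length 4): (1, 5, -2), (-2, 3, 3), (3, 3, -2), (-2, 5, 1)
river cycle of g (length 4): (1, 5, -2), (-2, 3, 3), (3, 3, -2), (-2, 5, 1)
cycles coincide ⇒ equivalent

yes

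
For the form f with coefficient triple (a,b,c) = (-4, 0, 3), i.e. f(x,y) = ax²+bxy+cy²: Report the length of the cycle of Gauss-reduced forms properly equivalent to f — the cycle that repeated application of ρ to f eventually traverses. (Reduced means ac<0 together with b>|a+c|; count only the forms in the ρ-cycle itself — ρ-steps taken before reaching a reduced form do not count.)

D = 48, ⌊√D⌋ = 6
descent: ρ → (3,6,-1)  [lands on river]
river: ρ → (-1,6,3)
ρ-cycle length = 2 (tail of 1 descent step not counted)

2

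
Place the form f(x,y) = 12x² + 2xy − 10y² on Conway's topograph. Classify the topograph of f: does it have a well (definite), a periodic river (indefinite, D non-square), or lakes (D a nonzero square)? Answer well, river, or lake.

D = b²−4ac = 2² − 4·12·(-10) = 484
D = 22² is a perfect square ⇒ form factors over ℤ ⇒ lakes

lake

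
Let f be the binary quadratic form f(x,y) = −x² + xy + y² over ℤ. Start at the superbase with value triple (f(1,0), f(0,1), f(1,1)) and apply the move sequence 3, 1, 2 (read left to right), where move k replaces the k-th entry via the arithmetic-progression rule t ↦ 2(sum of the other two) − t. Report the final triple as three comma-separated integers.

start (-1,1,1) = (f(1,0),f(0,1),f(1,1))
replace slot 3: 2·((-1)+1) − 1 = -1 → (-1,1,-1)
replace slot 1: 2·(1+(-1)) − (-1) = 1 → (1,1,-1)
replace slot 2: 2·(1+(-1)) − 1 = -1 → (1,-1,-1)

1,-1,-1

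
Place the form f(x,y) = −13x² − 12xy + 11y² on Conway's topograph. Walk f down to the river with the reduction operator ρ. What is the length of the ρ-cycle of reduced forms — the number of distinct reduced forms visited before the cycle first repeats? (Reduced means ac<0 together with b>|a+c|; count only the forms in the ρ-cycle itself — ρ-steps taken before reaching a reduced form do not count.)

D = 716, ⌊√D⌋ = 26
descent: ρ → (11,12,-13)  [lands on river]
river: ρ → (-13,14,10)
river: ρ → (10,26,-1)
river: ρ → (-1,26,10)
river: ρ → (10,14,-13)
river: ρ → (-13,12,11)
river: ρ → (11,10,-14)
river: ρ → (-14,18,7)
river: ρ → (7,24,-5)
river: ρ → (-5,26,2)
river: ρ → (2,26,-5)
river: ρ → (-5,24,7)
river: ρ → (7,18,-14)
river: ρ → (-14,10,11)
ρ-cycle length = 14 (tail of 1 descent step not counted)

14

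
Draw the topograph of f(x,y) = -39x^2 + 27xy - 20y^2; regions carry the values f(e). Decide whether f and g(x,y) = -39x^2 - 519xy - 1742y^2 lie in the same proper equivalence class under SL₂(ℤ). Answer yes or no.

D₁ = -2391, D₂ = -2391
f is negative-definite; reduce −f:
−f: flip: (39,-27,20)→(20,27,39)
−f: translate: b→-13 (≡27 mod 40), so (20,27,39)→(20,-13,32)
−f: reduced (well bottom): (20,-13,32) with a≤c, −a<b≤a
flip sign back: reduced form of f is (-20,13,-32)
g is negative-definite; reduce −g:
−g: translate: b→-27 (≡519 mod 78), so (39,519,1742)→(39,-27,20)
−g: flip: (39,-27,20)→(20,27,39)
−g: translate: b→-13 (≡27 mod 40), so (20,27,39)→(20,-13,32)
−g: reduced (well bottom): (20,-13,32) with a≤c, −a<b≤a
flip sign back: reduced form of g is (-20,13,-32)
reduced forms (-20, 13, -32) vs (-20, 13, -32) ⇒ equivalent

yes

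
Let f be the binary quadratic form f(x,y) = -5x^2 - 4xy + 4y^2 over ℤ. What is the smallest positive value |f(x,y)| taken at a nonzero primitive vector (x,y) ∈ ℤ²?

descent: ρ → (4,4,-5)  [lands on river]
river: ρ → (-5,6,3)
river: ρ → (3,6,-5)
river: ρ → (-5,4,4)
closes: descent 1, river 4
min |a| on river = 3

3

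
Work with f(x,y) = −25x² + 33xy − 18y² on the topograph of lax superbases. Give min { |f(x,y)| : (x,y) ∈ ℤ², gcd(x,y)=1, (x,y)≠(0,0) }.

translate: b→17 (≡-33 mod 50), so (25,-33,18)→(25,17,10)
flip: (25,17,10)→(10,-17,25)
translate: b→3 (≡-17 mod 20), so (10,-17,25)→(10,3,18)
reduced (well bottom): (10,3,18) with a≤c, −a<b≤a
well minimum |f| = |-10| = 10 (negative-definite)

10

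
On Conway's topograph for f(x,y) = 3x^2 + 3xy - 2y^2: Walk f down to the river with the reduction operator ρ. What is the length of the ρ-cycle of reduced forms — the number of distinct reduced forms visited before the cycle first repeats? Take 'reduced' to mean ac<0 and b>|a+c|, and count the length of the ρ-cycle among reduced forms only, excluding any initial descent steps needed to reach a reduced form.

D = 33, ⌊√D⌋ = 5
river: ρ → (-2,5,1)
river: ρ → (1,5,-2)
river: ρ → (-2,3,3)
river: ρ → (3,3,-2)
ρ-cycle length = 4 (tail of 0 descent steps not counted)

4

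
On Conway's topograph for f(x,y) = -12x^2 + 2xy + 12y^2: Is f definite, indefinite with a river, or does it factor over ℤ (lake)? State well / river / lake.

D = b²−4ac = 2² − 4·(-12)·12 = 580
D > 0 non-square ⇒ indefinite ⇒ periodic river

river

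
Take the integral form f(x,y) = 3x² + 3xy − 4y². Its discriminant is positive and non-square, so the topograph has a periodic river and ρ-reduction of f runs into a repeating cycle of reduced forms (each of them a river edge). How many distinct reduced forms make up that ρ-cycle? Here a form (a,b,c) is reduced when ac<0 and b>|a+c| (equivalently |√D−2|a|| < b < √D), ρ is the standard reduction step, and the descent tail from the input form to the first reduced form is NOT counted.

D = 57, ⌊√D⌋ = 7
river: ρ → (-4,5,2)
river: ρ → (2,7,-1)
river: ρ → (-1,7,2)
river: ρ → (2,5,-4)
river: ρ → (-4,3,3)
river: ρ → (3,3,-4)
ρ-cycle length = 6 (tail of 0 descent steps not counted)

6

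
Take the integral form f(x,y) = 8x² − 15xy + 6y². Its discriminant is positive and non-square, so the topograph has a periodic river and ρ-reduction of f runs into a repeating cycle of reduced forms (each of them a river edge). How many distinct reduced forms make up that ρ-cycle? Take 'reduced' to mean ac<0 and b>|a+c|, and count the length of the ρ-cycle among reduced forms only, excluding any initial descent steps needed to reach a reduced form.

D = 33, ⌊√D⌋ = 5
descent: ρ → (6,3,-1)
descent: ρ → (-1,5,2)  [lands on river]
river: ρ → (2,3,-3)
river: ρ → (-3,3,2)
river: ρ → (2,5,-1)
ρ-cycle length = 4 (tail of 2 descent steps not counted)

4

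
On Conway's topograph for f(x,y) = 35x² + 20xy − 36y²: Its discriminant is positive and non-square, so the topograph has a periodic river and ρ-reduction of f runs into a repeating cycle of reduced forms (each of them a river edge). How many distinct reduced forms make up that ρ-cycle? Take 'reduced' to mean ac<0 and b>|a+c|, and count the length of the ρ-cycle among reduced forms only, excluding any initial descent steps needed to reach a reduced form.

D = 5440, ⌊√D⌋ = 73
river: ρ → (-36,52,19)
river: ρ → (19,62,-21)
river: ρ → (-21,64,16)
river: ρ → (16,64,-21)
river: ρ → (-21,62,19)
river: ρ → (19,52,-36)
river: ρ → (-36,20,35)
river: ρ → (35,50,-21)
river: ρ → (-21,34,51)
river: ρ → (51,68,-4)
river: ρ → (-4,68,51)
river: ρ → (51,34,-21)
river: ρ → (-21,50,35)
river: ρ → (35,20,-36)
ρ-cycle length = 14 (tail of 0 descent steps not counted)

14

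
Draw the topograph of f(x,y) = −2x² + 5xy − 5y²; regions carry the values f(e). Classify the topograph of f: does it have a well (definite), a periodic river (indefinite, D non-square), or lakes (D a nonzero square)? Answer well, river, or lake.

D = b²−4ac = 5² − 4·(-2)·(-5) = -15
D < 0 ⇒ definite ⇒ every region one sign ⇒ single well

well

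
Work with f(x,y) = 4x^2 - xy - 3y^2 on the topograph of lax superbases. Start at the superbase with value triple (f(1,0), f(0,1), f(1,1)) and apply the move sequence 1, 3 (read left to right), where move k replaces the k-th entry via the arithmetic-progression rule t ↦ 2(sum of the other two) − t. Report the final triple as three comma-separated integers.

start (4,-3,0) = (f(1,0),f(0,1),f(1,1))
replace slot 1: 2·((-3)+0) − 4 = -10 → (-10,-3,0)
replace slot 3: 2·((-10)+(-3)) − 0 = -26 → (-10,-3,-26)

-10,-3,-26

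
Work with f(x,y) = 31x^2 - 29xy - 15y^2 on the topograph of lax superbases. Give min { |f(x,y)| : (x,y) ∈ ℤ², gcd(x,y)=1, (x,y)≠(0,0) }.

descent: ρ → (-15,29,31)  [lands on river]
river: ρ → (31,33,-13)
river: ρ → (-13,45,13)
river: ρ → (13,33,-31)
river: ρ → (-31,29,15)
river: ρ → (15,31,-29)
river: ρ → (-29,27,17)
river: ρ → (17,41,-15)
river: ρ → (-15,49,5)
river: ρ → (5,51,-5)
river: ρ → (-5,49,15)
river: ρ → (15,41,-17)
river: ρ → (-17,27,29)
river: ρ → (29,31,-15)
closes: descent 1, river 14
min |a| on river = 5

5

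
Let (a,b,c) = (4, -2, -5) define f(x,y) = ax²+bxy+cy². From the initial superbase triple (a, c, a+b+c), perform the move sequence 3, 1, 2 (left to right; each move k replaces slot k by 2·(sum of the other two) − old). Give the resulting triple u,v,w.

start (4,-5,-3) = (f(1,0),f(0,1),f(1,1))
replace slot 3: 2·(4+(-5)) − (-3) = 1 → (4,-5,1)
replace slot 1: 2·((-5)+1) − 4 = -12 → (-12,-5,1)
replace slot 2: 2·((-12)+1) − (-5) = -17 → (-12,-17,1)

-12,-17,1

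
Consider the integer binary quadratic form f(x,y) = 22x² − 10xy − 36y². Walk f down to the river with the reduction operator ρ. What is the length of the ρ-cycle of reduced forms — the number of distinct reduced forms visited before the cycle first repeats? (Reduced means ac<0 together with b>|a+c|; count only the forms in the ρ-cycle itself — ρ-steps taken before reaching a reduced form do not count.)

D = 3268, ⌊√D⌋ = 57
descent: ρ → (-36,10,22)
descent: ρ → (22,34,-24)  [lands on river]
river: ρ → (-24,14,32)
river: ρ → (32,50,-6)
river: ρ → (-6,46,48)
river: ρ → (48,50,-4)
river: ρ → (-4,54,22)
ρ-cycle length = 6 (tail of 2 descent steps not counted)

6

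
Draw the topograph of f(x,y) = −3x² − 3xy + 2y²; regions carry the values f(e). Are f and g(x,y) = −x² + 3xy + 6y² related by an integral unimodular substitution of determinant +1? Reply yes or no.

D₁ = 33, D₂ = 33
river cycle of f (length 4): (2, 3, -3), (-3, 3, 2), (2, 5, -1), (-1, 5, 2)
river cycle of g (length 4): (-1, 5, 2), (2, 3, -3), (-3, 3, 2), (2, 5, -1)
cycles coincide ⇒ equivalent

yes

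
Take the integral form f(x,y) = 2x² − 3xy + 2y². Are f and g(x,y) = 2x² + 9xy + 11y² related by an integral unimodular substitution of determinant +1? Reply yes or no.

D₁ = -7, D₂ = -7
f: translate: b→1 (≡-3 mod 4), so (2,-3,2)→(2,1,1)
f: flip: (2,1,1)→(1,-1,2)
f: translate: b→1 (≡-1 mod 2), so (1,-1,2)→(1,1,2)
f: reduced (well bottom): (1,1,2) with a≤c, −a<b≤a
g: translate: b→1 (≡9 mod 4), so (2,9,11)→(2,1,1)
g: flip: (2,1,1)→(1,-1,2)
g: translate: b→1 (≡-1 mod 2), so (1,-1,2)→(1,1,2)
g: reduced (well bottom): (1,1,2) with a≤c, −a<b≤a
reduced forms (1, 1, 2) vs (1, 1, 2) ⇒ equivalent

yes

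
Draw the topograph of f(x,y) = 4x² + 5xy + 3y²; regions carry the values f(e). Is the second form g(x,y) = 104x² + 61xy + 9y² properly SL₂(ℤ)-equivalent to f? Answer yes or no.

D₁ = -23, D₂ = -23
f: translate: b→-3 (≡5 mod 8), so (4,5,3)→(4,-3,2)
f: flip: (4,-3,2)→(2,3,4)
f: translate: b→-1 (≡3 mod 4), so (2,3,4)→(2,-1,3)
f: reduced (well bottom): (2,-1,3) with a≤c, −a<b≤a
g: flip: (104,61,9)→(9,-61,104)
g: translate: b→-7 (≡-61 mod 18), so (9,-61,104)→(9,-7,2)
g: flip: (9,-7,2)→(2,7,9)
g: translate: b→-1 (≡7 mod 4), so (2,7,9)→(2,-1,3)
g: reduced (well bottom): (2,-1,3) with a≤c, −a<b≤a
reduced forms (2, -1, 3) vs (2, -1, 3) ⇒ equivalent

yes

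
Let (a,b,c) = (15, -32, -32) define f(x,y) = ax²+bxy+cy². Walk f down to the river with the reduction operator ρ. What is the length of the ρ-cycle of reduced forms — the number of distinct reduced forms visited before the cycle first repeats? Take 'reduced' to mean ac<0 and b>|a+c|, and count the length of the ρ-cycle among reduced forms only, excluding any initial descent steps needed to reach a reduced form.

D = 2944, ⌊√D⌋ = 54
descent: ρ → (-32,32,15)  [lands on river]
river: ρ → (15,28,-36)
river: ρ → (-36,44,7)
river: ρ → (7,54,-1)
river: ρ → (-1,54,7)
river: ρ → (7,44,-36)
river: ρ → (-36,28,15)
river: ρ → (15,32,-32)
ρ-cycle length = 8 (tail of 1 descent step not counted)

8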